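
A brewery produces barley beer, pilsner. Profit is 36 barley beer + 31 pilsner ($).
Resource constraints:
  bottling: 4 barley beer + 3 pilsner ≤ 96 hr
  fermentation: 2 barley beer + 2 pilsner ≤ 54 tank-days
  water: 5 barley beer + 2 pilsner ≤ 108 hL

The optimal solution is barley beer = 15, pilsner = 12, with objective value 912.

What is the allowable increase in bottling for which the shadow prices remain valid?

3

Binding constraints: bottling, fermentation. The basis is B = [[4,3],[2,2]] with det 2.
Per unit increase in bottling, x* moves by d = (1, -1).
The basis stays optimal until water becomes binding; allowable increase = 3 hr.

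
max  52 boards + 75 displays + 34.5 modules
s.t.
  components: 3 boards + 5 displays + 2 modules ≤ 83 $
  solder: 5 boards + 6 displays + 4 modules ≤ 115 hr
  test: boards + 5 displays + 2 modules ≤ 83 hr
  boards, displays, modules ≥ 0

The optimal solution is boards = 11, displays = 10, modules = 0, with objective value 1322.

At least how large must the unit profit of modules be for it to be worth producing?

Check each constraint at x*: components 83/83 (tight); solder 115/115 (tight); test 61/83 (slack 22).
Slack constraints have shadow price 0 (complementary slackness).
The binding rows give the dual system: 3·y_components + 5·y_solder = 52 and 5·y_components + 6·y_solder = 75.
→ y_components = 9 and y_solder = 5.
modules enters the basis when its profit ≥ yᵀa₃ = 9·2 + 5·4 = 38.

38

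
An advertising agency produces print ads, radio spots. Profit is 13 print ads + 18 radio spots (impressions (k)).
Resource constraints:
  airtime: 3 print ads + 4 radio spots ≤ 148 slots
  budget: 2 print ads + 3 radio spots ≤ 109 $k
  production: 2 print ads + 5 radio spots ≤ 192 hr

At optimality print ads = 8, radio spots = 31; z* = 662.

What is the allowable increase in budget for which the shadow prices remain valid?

2

Binding constraints: airtime, budget. The basis is B = [[3,4],[2,3]] with det 1.
Per unit increase in budget, x* moves by d = (-4, 3).
The basis stays optimal until print ads reaches 0; allowable increase = 2 $k.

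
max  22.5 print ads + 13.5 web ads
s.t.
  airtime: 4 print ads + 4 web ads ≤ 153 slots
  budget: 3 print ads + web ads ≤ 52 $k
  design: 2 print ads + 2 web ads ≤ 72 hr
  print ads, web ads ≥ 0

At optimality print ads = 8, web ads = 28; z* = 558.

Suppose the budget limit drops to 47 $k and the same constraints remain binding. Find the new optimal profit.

Binding: budget and design. Non-binding: airtime (9 unused).
By complementary slackness, y = 0 for the non-binding constraint.
Dual feasibility on the basic columns requires 3·y_budget + 2·y_design = 22.5, 1·y_budget + 2·y_design = 13.5.
→ y_budget = 4.5 and y_design = 4.5.
Δz = y_budget·Δb = 4.5 × (-5) = -22.5, so new z* = 558 − 22.5 = 535.5.

535.5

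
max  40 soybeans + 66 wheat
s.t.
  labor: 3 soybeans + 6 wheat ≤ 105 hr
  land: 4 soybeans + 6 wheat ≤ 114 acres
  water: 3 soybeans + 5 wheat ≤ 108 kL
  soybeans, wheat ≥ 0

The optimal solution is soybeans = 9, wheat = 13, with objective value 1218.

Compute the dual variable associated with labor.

4

Binding: labor and land. Non-binding: water (16 unused).
Since water is not tight, its dual is 0.
Dual feasibility on the basic columns requires 3·y_labor + 4·y_land = 40, 6·y_labor + 6·y_land = 66.
This yields shadow prices y_labor = 4, y_land = 7.
Shadow price of labor = 4.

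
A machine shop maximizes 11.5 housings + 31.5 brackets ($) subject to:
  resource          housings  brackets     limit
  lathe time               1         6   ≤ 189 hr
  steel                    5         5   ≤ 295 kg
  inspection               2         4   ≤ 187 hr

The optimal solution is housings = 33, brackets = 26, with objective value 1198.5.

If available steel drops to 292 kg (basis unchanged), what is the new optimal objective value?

1194

Check each constraint at x*: lathe time 189/189 (tight); steel 295/295 (tight); inspection 170/187 (slack 17).
By complementary slackness, y = 0 for the non-binding constraint.
The binding rows give the dual system: 1·y_lathe time + 5·y_steel = 11.5 and 6·y_lathe time + 5·y_steel = 31.5.
→ y_lathe time = 4 and y_steel = 1.5.
Δz = y_steel·Δb = 1.5 × (-3) = -4.5, so new z* = 1198.5 − 4.5 = 1194.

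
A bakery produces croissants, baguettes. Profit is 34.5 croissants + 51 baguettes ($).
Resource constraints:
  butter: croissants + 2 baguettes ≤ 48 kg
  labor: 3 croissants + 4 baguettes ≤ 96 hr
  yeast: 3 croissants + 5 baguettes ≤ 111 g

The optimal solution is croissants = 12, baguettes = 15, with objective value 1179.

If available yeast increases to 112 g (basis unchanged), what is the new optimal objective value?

At the optimum: butter uses 42 of 48 (slack = 6); labor uses 96 of 96 (binding); yeast uses 111 of 111 (binding).
Slack constraints have shadow price 0 (complementary slackness).
The binding rows give the dual system: 3·y_labor + 3·y_yeast = 34.5 and 4·y_labor + 5·y_yeast = 51.
This yields shadow prices y_labor = 6.5, y_yeast = 5.
Δz = y_yeast·Δb = 5 × (1) = 5, so new z* = 1179 + 5 = 1184.

1184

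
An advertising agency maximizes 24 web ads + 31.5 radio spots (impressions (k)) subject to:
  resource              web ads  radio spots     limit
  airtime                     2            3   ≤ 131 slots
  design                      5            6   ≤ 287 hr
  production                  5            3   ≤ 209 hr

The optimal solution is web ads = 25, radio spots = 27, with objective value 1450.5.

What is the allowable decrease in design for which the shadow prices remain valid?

25

Binding constraints: airtime, design. The basis is B = [[2,3],[5,6]] with det -3.
Per unit decrease in design, x* moves by d = (-1, 0.6667).
The basis stays optimal until web ads reaches 0; allowable decrease = 25 hr.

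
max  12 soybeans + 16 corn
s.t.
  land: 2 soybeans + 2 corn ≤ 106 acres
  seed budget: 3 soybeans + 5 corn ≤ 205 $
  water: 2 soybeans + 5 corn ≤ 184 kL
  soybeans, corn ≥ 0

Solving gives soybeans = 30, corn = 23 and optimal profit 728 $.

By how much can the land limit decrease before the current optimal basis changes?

Binding constraints: land, seed budget. The basis is B = [[2,2],[3,5]] with det 4.
Per unit decrease in land, x* moves by d = (-1.25, 0.75).
The basis stays optimal until water becomes binding; allowable decrease = 7.2 acres.

7.2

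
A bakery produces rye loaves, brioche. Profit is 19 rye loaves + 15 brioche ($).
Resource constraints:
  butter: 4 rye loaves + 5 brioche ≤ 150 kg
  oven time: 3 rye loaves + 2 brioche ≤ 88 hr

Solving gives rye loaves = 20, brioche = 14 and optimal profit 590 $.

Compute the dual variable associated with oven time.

5

Check each constraint at x*: butter 150/150 (tight); oven time 88/88 (tight).
Dual feasibility on the basic columns requires 4·y_butter + 3·y_oven time = 19, 5·y_butter + 2·y_oven time = 15.
This yields shadow prices y_butter = 1, y_oven time = 5.
Shadow price of oven time = 5.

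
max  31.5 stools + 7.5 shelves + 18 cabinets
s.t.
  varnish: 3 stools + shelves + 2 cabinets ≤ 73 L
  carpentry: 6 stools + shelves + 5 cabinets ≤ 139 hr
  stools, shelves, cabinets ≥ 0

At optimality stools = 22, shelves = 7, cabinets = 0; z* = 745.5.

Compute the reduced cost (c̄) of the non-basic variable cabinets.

At the optimum: varnish uses 73 of 73 (binding); carpentry uses 139 of 139 (binding).
From A_Bᵀ y = c: 3·y_varnish + 6·y_carpentry = 31.5; 1·y_varnish + 1·y_carpentry = 7.5.
→ y_varnish = 4.5 and y_carpentry = 3.
Reduced cost of cabinets: c₃ − yᵀa₃ = 18 − (4.5·2 + 3·5) = 18 − 24 = -6.

-6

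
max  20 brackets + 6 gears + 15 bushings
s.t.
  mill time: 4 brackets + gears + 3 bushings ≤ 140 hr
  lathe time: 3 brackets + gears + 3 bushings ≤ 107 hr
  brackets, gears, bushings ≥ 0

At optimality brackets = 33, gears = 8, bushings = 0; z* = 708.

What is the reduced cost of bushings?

-3

Both mill time and lathe time are binding at x*.
From A_Bᵀ y = c: 4·y_mill time + 3·y_lathe time = 20; 1·y_mill time + 1·y_lathe time = 6.
→ y_mill time = 2 and y_lathe time = 4.
Reduced cost of bushings: c₃ − yᵀa₃ = 15 − (2·3 + 4·3) = 15 − 18 = -3.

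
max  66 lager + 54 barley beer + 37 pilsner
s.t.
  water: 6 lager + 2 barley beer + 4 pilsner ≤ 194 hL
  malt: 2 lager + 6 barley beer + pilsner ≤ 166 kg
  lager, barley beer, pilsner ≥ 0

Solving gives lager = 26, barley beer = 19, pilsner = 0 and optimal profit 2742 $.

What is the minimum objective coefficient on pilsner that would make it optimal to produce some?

42

At the optimum: water uses 194 of 194 (binding); malt uses 166 of 166 (binding).
Dual feasibility on the basic columns requires 6·y_water + 2·y_malt = 66, 2·y_water + 6·y_malt = 54.
This yields shadow prices y_water = 9, y_malt = 6.
pilsner enters the basis when its profit ≥ yᵀa₃ = 9·4 + 6·1 = 42.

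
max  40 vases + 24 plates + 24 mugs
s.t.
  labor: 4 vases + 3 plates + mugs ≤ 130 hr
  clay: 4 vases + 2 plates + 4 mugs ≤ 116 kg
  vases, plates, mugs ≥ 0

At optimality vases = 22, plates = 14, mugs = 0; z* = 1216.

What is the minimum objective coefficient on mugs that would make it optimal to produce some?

At the optimum: labor uses 130 of 130 (binding); clay uses 116 of 116 (binding).
Dual feasibility on the basic columns requires 4·y_labor + 4·y_clay = 40, 3·y_labor + 2·y_clay = 24.
This yields shadow prices y_labor = 4, y_clay = 6.
mugs enters the basis when its profit ≥ yᵀa₃ = 4·1 + 6·4 = 28.

28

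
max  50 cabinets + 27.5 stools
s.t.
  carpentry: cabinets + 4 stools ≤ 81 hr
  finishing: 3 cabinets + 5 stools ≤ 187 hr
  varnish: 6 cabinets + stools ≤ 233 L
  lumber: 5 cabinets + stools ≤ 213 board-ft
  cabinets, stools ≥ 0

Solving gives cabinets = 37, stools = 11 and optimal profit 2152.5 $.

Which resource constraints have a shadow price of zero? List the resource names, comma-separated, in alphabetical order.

finishing, lumber

carpentry: 81/81 (binding)
finishing: 166/187 (slack 21)
varnish: 233/233 (binding)
lumber: 196/213 (slack 17)
By complementary slackness, a constraint with positive slack has shadow price 0 → finishing, lumber.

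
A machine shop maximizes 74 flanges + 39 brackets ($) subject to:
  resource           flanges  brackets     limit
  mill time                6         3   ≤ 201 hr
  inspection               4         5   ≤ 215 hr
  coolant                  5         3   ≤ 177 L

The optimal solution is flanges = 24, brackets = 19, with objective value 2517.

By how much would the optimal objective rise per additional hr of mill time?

9

Check each constraint at x*: mill time 201/201 (tight); inspection 191/215 (slack 24); coolant 177/177 (tight).
Since inspection is not tight, its dual is 0.
From A_Bᵀ y = c: 6·y_mill time + 5·y_coolant = 74; 3·y_mill time + 3·y_coolant = 39.
→ y_mill time = 9 and y_coolant = 4.
Shadow price of mill time = 9.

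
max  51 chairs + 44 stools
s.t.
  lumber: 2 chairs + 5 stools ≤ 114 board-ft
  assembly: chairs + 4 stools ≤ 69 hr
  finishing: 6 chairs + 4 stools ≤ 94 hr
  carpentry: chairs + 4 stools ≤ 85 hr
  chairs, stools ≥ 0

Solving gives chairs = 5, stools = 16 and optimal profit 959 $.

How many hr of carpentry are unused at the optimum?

16

carpentry used = 1·5 + 4·16 = 69; slack = 85 − 69 = 16.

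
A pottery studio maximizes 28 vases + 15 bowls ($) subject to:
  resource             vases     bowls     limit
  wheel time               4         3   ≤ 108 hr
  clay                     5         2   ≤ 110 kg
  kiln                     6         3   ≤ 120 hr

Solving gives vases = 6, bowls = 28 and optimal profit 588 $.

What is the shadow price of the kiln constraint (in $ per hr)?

Binding: wheel time and kiln. Non-binding: clay (24 unused).
Slack constraints have shadow price 0 (complementary slackness).
Dual feasibility on the basic columns requires 4·y_wheel time + 6·y_kiln = 28, 3·y_wheel time + 3·y_kiln = 15.
→ y_wheel time = 1 and y_kiln = 4.
Shadow price of kiln = 4.

4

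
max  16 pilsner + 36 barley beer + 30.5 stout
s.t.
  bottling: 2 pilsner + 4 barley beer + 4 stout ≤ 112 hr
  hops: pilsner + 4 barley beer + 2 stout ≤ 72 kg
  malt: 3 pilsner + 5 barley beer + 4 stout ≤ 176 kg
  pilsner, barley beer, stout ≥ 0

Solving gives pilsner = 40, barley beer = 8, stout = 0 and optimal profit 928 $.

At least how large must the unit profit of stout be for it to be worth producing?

32

Binding: bottling and hops. Non-binding: malt (16 unused).
By complementary slackness, y = 0 for the non-binding constraint.
From A_Bᵀ y = c: 2·y_bottling + 1·y_hops = 16; 4·y_bottling + 4·y_hops = 36.
This yields shadow prices y_bottling = 7, y_hops = 2.
stout enters the basis when its profit ≥ yᵀa₃ = 7·4 + 2·2 = 32.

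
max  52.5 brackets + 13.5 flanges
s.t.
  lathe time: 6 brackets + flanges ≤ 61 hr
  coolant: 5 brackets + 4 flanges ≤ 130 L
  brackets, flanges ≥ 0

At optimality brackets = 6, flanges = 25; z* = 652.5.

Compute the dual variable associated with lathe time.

Check each constraint at x*: lathe time 61/61 (tight); coolant 130/130 (tight).
Dual feasibility on the basic columns requires 6·y_lathe time + 5·y_coolant = 52.5, 1·y_lathe time + 4·y_coolant = 13.5.
This yields shadow prices y_lathe time = 7.5, y_coolant = 1.5.
Shadow price of lathe time = 7.5.

7.5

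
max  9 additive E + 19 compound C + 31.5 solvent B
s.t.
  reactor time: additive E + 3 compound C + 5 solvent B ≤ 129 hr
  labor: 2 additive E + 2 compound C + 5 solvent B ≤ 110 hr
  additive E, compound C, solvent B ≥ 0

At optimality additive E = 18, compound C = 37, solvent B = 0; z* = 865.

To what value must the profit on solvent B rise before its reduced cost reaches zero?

At the optimum: reactor time uses 129 of 129 (binding); labor uses 110 of 110 (binding).
The binding rows give the dual system: 1·y_reactor time + 2·y_labor = 9 and 3·y_reactor time + 2·y_labor = 19.
→ y_reactor time = 5 and y_labor = 2.
solvent B enters the basis when its profit ≥ yᵀa₃ = 5·5 + 2·5 = 35.

35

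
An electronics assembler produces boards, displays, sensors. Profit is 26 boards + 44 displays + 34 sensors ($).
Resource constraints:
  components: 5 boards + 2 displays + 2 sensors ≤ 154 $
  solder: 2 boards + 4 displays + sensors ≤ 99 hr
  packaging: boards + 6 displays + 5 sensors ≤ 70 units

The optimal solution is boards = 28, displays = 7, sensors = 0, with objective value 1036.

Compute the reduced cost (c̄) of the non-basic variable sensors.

At the optimum: components uses 154 of 154 (binding); solder uses 84 of 99 (slack = 15); packaging uses 70 of 70 (binding).
Slack constraints have shadow price 0 (complementary slackness).
The binding rows give the dual system: 5·y_components + 1·y_packaging = 26 and 2·y_components + 6·y_packaging = 44.
→ y_components = 4 and y_packaging = 6.
Reduced cost of sensors: c₃ − yᵀa₃ = 34 − (4·2 + 6·5) = 34 − 38 = -4.

-4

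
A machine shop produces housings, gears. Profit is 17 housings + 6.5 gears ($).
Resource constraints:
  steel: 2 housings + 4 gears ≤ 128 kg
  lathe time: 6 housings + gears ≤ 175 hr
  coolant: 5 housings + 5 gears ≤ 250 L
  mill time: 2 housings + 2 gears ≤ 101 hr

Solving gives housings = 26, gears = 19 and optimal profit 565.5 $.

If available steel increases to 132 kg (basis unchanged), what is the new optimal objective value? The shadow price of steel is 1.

Δb = 4, so new z* = 565.5 + (1)·(4) = 565.5 + 4 = 569.5.

569.5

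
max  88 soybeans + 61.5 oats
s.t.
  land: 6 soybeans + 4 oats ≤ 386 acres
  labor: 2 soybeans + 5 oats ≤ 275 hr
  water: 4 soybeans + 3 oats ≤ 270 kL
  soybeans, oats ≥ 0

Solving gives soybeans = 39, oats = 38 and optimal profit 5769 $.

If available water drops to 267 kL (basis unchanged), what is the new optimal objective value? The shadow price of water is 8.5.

Δb = -3, so new z* = 5769 + (8.5)·(-3) = 5769 − 25.5 = 5743.5.

5743.5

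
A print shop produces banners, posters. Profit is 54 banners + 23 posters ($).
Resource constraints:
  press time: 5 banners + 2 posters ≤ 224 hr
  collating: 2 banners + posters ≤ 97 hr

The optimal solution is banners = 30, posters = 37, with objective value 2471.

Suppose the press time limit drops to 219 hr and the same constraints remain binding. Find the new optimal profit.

At the optimum: press time uses 224 of 224 (binding); collating uses 97 of 97 (binding).
Dual feasibility on the basic columns requires 5·y_press time + 2·y_collating = 54, 2·y_press time + 1·y_collating = 23.
→ y_press time = 8 and y_collating = 7.
Δz = y_press time·Δb = 8 × (-5) = -40, so new z* = 2471 − 40 = 2431.

2431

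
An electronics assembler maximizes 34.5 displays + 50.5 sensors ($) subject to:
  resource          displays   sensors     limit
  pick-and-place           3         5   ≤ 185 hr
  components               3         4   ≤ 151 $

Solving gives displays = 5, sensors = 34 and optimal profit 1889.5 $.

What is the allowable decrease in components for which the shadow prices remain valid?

Binding constraints: pick-and-place, components. The basis is B = [[3,5],[3,4]] with det -3.
Per unit decrease in components, x* moves by d = (-1.6667, 1).
The basis stays optimal until displays reaches 0; allowable decrease = 3 $.

3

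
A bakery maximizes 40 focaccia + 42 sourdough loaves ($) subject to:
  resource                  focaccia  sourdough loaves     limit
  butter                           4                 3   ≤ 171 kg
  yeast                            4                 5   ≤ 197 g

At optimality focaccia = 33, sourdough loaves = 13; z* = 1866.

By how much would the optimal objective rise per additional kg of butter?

4

Check each constraint at x*: butter 171/171 (tight); yeast 197/197 (tight).
The binding rows give the dual system: 4·y_butter + 4·y_yeast = 40 and 3·y_butter + 5·y_yeast = 42.
→ y_butter = 4 and y_yeast = 6.
Shadow price of butter = 4.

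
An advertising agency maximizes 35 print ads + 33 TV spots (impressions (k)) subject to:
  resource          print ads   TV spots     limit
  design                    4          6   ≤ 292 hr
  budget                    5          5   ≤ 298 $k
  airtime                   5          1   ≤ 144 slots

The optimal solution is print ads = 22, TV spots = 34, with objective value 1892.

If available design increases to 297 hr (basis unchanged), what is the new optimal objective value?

At the optimum: design uses 292 of 292 (binding); budget uses 280 of 298 (slack = 18); airtime uses 144 of 144 (binding).
By complementary slackness, y = 0 for the non-binding constraint.
The binding rows give the dual system: 4·y_design + 5·y_airtime = 35 and 6·y_design + 1·y_airtime = 33.
This yields shadow prices y_design = 5, y_airtime = 3.
Δz = y_design·Δb = 5 × (5) = 25, so new z* = 1892 + 25 = 1917.

1917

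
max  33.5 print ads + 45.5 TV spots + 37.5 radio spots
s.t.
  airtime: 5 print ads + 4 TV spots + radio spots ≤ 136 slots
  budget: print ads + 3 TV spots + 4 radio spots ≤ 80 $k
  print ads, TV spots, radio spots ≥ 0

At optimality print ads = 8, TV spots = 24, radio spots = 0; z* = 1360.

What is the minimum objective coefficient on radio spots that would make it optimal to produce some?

39

Check each constraint at x*: airtime 136/136 (tight); budget 80/80 (tight).
The binding rows give the dual system: 5·y_airtime + 1·y_budget = 33.5 and 4·y_airtime + 3·y_budget = 45.5.
→ y_airtime = 5 and y_budget = 8.5.
radio spots enters the basis when its profit ≥ yᵀa₃ = 5·1 + 8.5·4 = 39.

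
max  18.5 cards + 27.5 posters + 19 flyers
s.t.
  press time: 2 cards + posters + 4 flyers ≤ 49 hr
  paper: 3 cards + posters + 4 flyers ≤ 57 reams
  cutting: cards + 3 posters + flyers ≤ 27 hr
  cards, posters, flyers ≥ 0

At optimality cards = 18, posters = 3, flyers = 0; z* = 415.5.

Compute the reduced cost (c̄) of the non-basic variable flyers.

-3

At the optimum: press time uses 39 of 49 (slack = 10); paper uses 57 of 57 (binding); cutting uses 27 of 27 (binding).
Since press time is not tight, its dual is 0.
From A_Bᵀ y = c: 3·y_paper + 1·y_cutting = 18.5; 1·y_paper + 3·y_cutting = 27.5.
→ y_paper = 3.5 and y_cutting = 8.
Reduced cost of flyers: c₃ − yᵀa₃ = 19 − (3.5·4 + 8·1) = 19 − 22 = -3.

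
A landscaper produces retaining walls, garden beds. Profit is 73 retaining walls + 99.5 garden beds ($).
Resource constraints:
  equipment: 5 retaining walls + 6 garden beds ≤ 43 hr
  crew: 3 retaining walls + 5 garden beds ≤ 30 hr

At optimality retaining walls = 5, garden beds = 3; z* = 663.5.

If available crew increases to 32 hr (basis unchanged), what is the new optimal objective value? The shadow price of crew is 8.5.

680.5

Δb = 2, so new z* = 663.5 + (8.5)·(2) = 663.5 + 17 = 680.5.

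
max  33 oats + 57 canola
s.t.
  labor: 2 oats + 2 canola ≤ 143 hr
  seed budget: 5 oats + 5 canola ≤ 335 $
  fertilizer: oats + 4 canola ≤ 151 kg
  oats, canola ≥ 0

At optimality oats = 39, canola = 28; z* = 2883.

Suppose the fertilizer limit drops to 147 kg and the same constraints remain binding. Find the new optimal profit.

Check each constraint at x*: labor 134/143 (slack 9); seed budget 335/335 (tight); fertilizer 151/151 (tight).
Slack constraints have shadow price 0 (complementary slackness).
Dual feasibility on the basic columns requires 5·y_seed budget + 1·y_fertilizer = 33, 5·y_seed budget + 4·y_fertilizer = 57.
Solving: y_seed budget = 5, y_fertilizer = 8.
Δz = y_fertilizer·Δb = 8 × (-4) = -32, so new z* = 2883 − 32 = 2851.

2851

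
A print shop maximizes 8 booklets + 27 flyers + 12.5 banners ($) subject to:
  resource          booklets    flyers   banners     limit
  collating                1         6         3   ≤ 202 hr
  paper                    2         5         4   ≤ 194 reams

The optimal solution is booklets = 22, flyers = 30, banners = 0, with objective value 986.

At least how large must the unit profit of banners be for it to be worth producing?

18

Check each constraint at x*: collating 202/202 (tight); paper 194/194 (tight).
Dual feasibility on the basic columns requires 1·y_collating + 2·y_paper = 8, 6·y_collating + 5·y_paper = 27.
Solving: y_collating = 2, y_paper = 3.
banners enters the basis when its profit ≥ yᵀa₃ = 2·3 + 3·4 = 18.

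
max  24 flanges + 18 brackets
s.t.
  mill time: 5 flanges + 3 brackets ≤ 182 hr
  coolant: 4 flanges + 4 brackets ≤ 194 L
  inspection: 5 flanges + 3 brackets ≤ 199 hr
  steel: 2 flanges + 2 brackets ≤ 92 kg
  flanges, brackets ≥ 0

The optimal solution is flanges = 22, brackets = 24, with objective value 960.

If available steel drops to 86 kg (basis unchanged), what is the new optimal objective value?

Binding: mill time and steel. Non-binding: coolant (10 unused), inspection (17 unused).
Slack constraints have shadow price 0 (complementary slackness).
From A_Bᵀ y = c: 5·y_mill time + 2·y_steel = 24; 3·y_mill time + 2·y_steel = 18.
→ y_mill time = 3 and y_steel = 4.5.
Δz = y_steel·Δb = 4.5 × (-6) = -27, so new z* = 960 − 27 = 933.

933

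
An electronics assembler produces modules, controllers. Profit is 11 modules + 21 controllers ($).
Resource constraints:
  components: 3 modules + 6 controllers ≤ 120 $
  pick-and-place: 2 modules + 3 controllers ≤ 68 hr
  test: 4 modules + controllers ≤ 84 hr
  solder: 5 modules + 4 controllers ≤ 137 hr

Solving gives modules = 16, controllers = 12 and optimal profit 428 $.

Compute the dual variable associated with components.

3

Check each constraint at x*: components 120/120 (tight); pick-and-place 68/68 (tight); test 76/84 (slack 8); solder 128/137 (slack 9).
By complementary slackness, y = 0 for the non-binding constraints.
From A_Bᵀ y = c: 3·y_components + 2·y_pick-and-place = 11; 6·y_components + 3·y_pick-and-place = 21.
Solving: y_components = 3, y_pick-and-place = 1.
Shadow price of components = 3.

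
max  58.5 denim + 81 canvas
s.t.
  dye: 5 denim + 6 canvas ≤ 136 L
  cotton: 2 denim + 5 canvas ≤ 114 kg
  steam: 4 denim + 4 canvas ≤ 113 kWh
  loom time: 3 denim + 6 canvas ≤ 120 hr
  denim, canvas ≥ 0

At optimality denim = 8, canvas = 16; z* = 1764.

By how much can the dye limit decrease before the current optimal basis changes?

16

Binding constraints: dye, loom time. The basis is B = [[5,6],[3,6]] with det 12.
Per unit decrease in dye, x* moves by d = (-0.5, 0.25).
The basis stays optimal until denim reaches 0; allowable decrease = 16 L.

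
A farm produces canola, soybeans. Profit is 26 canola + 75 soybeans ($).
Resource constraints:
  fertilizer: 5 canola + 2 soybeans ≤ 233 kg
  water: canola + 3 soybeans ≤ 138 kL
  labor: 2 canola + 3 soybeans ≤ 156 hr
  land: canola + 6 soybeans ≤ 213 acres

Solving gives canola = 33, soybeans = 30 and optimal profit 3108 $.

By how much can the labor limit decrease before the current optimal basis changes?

Binding constraints: labor, land. The basis is B = [[2,3],[1,6]] with det 9.
Per unit decrease in labor, x* moves by d = (-0.6667, 0.1111).
The basis stays optimal until canola reaches 0; allowable decrease = 49.5 hr.

49.5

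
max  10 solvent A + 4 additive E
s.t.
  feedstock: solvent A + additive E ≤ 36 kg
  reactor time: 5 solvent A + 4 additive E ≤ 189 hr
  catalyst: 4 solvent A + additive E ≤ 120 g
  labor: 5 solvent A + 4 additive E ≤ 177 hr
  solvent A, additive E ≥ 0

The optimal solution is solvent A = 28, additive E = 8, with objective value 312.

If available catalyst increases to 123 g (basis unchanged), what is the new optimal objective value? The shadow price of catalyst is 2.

Δb = 3, so new z* = 312 + (2)·(3) = 312 + 6 = 318.

318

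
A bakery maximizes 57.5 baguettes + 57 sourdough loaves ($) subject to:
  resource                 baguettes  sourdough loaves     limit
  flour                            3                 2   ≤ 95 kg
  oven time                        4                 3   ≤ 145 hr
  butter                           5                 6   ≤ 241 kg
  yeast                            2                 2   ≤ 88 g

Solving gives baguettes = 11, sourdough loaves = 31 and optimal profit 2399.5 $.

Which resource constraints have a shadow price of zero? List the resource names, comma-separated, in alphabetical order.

flour: 95/95 (binding)
oven time: 137/145 (slack 8)
butter: 241/241 (binding)
yeast: 84/88 (slack 4)
By complementary slackness, a constraint with positive slack has shadow price 0 → oven time, yeast.

oven time, yeast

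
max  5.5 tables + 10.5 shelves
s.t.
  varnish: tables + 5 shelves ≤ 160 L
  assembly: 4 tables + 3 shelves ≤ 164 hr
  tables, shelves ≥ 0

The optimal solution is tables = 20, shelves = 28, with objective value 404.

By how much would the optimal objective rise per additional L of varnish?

Check each constraint at x*: varnish 160/160 (tight); assembly 164/164 (tight).
The binding rows give the dual system: 1·y_varnish + 4·y_assembly = 5.5 and 5·y_varnish + 3·y_assembly = 10.5.
This yields shadow prices y_varnish = 1.5, y_assembly = 1.
Shadow price of varnish = 1.5.

1.5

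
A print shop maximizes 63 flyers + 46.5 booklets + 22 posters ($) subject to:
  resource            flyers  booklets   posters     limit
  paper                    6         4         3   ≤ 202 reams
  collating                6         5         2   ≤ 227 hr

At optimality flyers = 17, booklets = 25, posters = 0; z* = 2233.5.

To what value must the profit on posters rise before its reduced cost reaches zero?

Both paper and collating are binding at x*.
The binding rows give the dual system: 6·y_paper + 6·y_collating = 63 and 4·y_paper + 5·y_collating = 46.5.
This yields shadow prices y_paper = 6, y_collating = 4.5.
posters enters the basis when its profit ≥ yᵀa₃ = 6·3 + 4.5·2 = 27.

27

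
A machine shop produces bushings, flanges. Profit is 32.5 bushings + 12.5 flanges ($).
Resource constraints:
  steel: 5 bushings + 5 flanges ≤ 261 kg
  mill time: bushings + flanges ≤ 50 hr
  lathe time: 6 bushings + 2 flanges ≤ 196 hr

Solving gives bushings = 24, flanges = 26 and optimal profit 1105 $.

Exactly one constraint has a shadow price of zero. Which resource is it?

steel

steel: 250/261 (slack 11)
mill time: 50/50 (binding)
lathe time: 196/196 (binding)
By complementary slackness, a constraint with positive slack has shadow price 0 → steel.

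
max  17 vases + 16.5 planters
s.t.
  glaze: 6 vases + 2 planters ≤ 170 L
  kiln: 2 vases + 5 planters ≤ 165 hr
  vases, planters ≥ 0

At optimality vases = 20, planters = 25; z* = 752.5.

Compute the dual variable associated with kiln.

2.5

Both glaze and kiln are binding at x*.
The binding rows give the dual system: 6·y_glaze + 2·y_kiln = 17 and 2·y_glaze + 5·y_kiln = 16.5.
→ y_glaze = 2 and y_kiln = 2.5.
Shadow price of kiln = 2.5.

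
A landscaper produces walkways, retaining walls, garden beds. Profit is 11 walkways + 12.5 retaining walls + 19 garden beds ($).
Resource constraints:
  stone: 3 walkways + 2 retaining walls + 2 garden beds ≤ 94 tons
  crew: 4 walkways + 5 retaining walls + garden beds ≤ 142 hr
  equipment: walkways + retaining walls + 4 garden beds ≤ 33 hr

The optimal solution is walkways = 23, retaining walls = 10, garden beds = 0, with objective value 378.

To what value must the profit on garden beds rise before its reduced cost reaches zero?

21.5

At the optimum: stone uses 89 of 94 (slack = 5); crew uses 142 of 142 (binding); equipment uses 33 of 33 (binding).
By complementary slackness, y = 0 for the non-binding constraint.
Dual feasibility on the basic columns requires 4·y_crew + 1·y_equipment = 11, 5·y_crew + 1·y_equipment = 12.5.
→ y_crew = 1.5 and y_equipment = 5.
garden beds enters the basis when its profit ≥ yᵀa₃ = 1.5·1 + 5·4 = 21.5.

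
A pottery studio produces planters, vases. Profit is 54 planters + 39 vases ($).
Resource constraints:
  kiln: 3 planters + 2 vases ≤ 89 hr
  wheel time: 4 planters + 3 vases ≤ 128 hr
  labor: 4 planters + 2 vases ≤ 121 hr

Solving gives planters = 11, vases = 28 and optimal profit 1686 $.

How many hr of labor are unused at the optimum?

21

labor used = 4·11 + 2·28 = 100; slack = 121 − 100 = 21.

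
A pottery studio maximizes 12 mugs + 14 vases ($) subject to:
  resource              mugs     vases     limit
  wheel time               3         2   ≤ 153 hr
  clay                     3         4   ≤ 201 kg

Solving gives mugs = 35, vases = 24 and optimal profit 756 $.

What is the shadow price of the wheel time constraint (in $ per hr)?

1

At the optimum: wheel time uses 153 of 153 (binding); clay uses 201 of 201 (binding).
The binding rows give the dual system: 3·y_wheel time + 3·y_clay = 12 and 2·y_wheel time + 4·y_clay = 14.
→ y_wheel time = 1 and y_clay = 3.
Shadow price of wheel time = 1.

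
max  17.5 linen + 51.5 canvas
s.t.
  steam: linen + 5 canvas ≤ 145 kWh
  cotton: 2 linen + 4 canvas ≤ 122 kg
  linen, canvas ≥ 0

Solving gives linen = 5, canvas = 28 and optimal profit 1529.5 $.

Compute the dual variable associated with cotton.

Both steam and cotton are binding at x*.
The binding rows give the dual system: 1·y_steam + 2·y_cotton = 17.5 and 5·y_steam + 4·y_cotton = 51.5.
→ y_steam = 5.5 and y_cotton = 6.
Shadow price of cotton = 6.

6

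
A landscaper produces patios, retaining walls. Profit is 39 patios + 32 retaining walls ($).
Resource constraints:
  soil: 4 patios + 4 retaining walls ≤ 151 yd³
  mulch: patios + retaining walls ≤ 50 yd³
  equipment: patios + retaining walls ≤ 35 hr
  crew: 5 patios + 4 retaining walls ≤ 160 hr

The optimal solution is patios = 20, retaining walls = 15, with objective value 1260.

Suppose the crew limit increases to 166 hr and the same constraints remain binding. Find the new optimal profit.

At the optimum: soil uses 140 of 151 (slack = 11); mulch uses 35 of 50 (slack = 15); equipment uses 35 of 35 (binding); crew uses 160 of 160 (binding).
Slack constraints have shadow price 0 (complementary slackness).
From A_Bᵀ y = c: 1·y_equipment + 5·y_crew = 39; 1·y_equipment + 4·y_crew = 32.
→ y_equipment = 4 and y_crew = 7.
Δz = y_crew·Δb = 7 × (6) = 42, so new z* = 1260 + 42 = 1302.

1302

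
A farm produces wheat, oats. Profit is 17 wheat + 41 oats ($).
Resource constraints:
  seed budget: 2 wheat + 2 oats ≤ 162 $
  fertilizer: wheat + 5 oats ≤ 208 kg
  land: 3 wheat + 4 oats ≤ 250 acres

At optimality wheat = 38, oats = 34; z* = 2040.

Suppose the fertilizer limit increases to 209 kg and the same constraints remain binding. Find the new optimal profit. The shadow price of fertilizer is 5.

2045

Δb = 1, so new z* = 2040 + (5)·(1) = 2040 + 5 = 2045.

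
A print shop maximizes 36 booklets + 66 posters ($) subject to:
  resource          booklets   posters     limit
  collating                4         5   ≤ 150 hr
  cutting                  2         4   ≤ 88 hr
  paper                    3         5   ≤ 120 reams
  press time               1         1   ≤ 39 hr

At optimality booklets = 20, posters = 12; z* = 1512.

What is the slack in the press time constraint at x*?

press time used = 1·20 + 1·12 = 32; slack = 39 − 32 = 7.

7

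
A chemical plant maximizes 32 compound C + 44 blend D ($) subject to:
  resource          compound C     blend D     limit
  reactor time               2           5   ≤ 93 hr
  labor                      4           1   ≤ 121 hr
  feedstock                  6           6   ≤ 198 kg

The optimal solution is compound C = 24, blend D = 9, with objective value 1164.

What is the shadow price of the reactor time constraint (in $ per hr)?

Binding: reactor time and feedstock. Non-binding: labor (16 unused).
Since labor is not tight, its dual is 0.
From A_Bᵀ y = c: 2·y_reactor time + 6·y_feedstock = 32; 5·y_reactor time + 6·y_feedstock = 44.
Solving: y_reactor time = 4, y_feedstock = 4.
Shadow price of reactor time = 4.

4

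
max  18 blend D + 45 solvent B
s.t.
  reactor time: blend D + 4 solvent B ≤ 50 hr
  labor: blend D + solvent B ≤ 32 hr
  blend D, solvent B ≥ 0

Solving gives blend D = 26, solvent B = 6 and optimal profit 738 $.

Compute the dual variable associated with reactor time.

9

At the optimum: reactor time uses 50 of 50 (binding); labor uses 32 of 32 (binding).
From A_Bᵀ y = c: 1·y_reactor time + 1·y_labor = 18; 4·y_reactor time + 1·y_labor = 45.
→ y_reactor time = 9 and y_labor = 9.
Shadow price of reactor time = 9.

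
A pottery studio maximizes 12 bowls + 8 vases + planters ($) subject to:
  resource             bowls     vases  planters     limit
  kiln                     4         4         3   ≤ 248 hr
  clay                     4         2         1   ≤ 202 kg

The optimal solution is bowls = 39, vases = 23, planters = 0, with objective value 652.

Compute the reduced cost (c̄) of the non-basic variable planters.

Both kiln and clay are binding at x*.
From A_Bᵀ y = c: 4·y_kiln + 4·y_clay = 12; 4·y_kiln + 2·y_clay = 8.
→ y_kiln = 1 and y_clay = 2.
Reduced cost of planters: c₃ − yᵀa₃ = 1 − (1·3 + 2·1) = 1 − 5 = -4.

-4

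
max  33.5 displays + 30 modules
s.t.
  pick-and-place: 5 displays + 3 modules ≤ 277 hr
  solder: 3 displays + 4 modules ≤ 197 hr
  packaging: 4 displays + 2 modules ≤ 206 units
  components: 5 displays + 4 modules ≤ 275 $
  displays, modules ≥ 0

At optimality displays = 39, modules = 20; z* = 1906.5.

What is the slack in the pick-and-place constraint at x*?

22

pick-and-place used = 5·39 + 3·20 = 255; slack = 277 − 255 = 22.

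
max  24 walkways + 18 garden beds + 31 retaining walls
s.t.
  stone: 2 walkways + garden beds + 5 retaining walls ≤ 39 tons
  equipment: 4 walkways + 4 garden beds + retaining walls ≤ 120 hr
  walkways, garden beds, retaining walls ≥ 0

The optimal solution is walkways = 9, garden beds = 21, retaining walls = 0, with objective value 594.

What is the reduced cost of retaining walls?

-2

Check each constraint at x*: stone 39/39 (tight); equipment 120/120 (tight).
Dual feasibility on the basic columns requires 2·y_stone + 4·y_equipment = 24, 1·y_stone + 4·y_equipment = 18.
Solving: y_stone = 6, y_equipment = 3.
Reduced cost of retaining walls: c₃ − yᵀa₃ = 31 − (6·5 + 3·1) = 31 − 33 = -2.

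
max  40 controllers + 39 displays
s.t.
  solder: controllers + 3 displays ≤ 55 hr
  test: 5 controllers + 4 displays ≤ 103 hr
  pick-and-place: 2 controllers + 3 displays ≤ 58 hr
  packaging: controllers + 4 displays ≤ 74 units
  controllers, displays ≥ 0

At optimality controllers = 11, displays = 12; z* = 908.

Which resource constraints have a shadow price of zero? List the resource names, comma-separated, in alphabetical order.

packaging, solder

solder: 47/55 (slack 8)
test: 103/103 (binding)
pick-and-place: 58/58 (binding)
packaging: 59/74 (slack 15)
By complementary slackness, a constraint with positive slack has shadow price 0 → packaging, solder.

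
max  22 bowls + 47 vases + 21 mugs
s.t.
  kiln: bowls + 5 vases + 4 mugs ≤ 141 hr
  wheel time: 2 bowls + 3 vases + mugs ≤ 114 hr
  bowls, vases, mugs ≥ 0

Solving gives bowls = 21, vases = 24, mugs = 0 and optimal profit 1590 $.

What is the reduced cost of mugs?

Check each constraint at x*: kiln 141/141 (tight); wheel time 114/114 (tight).
The binding rows give the dual system: 1·y_kiln + 2·y_wheel time = 22 and 5·y_kiln + 3·y_wheel time = 47.
This yields shadow prices y_kiln = 4, y_wheel time = 9.
Reduced cost of mugs: c₃ − yᵀa₃ = 21 − (4·4 + 9·1) = 21 − 25 = -4.

-4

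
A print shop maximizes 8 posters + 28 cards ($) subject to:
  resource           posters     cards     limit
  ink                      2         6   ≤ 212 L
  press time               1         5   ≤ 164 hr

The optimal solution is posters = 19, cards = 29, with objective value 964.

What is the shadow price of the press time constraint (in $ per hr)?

Check each constraint at x*: ink 212/212 (tight); press time 164/164 (tight).
The binding rows give the dual system: 2·y_ink + 1·y_press time = 8 and 6·y_ink + 5·y_press time = 28.
This yields shadow prices y_ink = 3, y_press time = 2.
Shadow price of press time = 2.

2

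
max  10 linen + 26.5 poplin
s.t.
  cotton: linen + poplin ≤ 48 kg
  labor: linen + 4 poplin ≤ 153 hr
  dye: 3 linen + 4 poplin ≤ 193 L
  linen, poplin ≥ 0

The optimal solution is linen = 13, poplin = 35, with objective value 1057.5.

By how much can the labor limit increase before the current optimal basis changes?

39

Binding constraints: cotton, labor. The basis is B = [[1,1],[1,4]] with det 3.
Per unit increase in labor, x* moves by d = (-0.3333, 0.3333).
The basis stays optimal until linen reaches 0; allowable increase = 39 hr.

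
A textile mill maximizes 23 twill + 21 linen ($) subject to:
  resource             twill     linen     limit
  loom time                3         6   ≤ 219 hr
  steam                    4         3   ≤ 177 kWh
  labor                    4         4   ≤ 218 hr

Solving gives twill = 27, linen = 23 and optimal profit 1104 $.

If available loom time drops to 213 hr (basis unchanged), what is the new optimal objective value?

1098

Binding: loom time and steam. Non-binding: labor (18 unused).
By complementary slackness, y = 0 for the non-binding constraint.
From A_Bᵀ y = c: 3·y_loom time + 4·y_steam = 23; 6·y_loom time + 3·y_steam = 21.
→ y_loom time = 1 and y_steam = 5.
Δz = y_loom time·Δb = 1 × (-6) = -6, so new z* = 1104 − 6 = 1098.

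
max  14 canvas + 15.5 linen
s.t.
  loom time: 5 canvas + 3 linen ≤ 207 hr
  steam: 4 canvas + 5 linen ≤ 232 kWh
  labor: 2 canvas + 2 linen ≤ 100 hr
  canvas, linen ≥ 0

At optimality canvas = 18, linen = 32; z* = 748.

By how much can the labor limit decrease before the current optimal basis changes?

7.2

Binding constraints: steam, labor. The basis is B = [[4,5],[2,2]] with det -2.
Per unit decrease in labor, x* moves by d = (-2.5, 2).
The basis stays optimal until canvas reaches 0; allowable decrease = 7.2 hr.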